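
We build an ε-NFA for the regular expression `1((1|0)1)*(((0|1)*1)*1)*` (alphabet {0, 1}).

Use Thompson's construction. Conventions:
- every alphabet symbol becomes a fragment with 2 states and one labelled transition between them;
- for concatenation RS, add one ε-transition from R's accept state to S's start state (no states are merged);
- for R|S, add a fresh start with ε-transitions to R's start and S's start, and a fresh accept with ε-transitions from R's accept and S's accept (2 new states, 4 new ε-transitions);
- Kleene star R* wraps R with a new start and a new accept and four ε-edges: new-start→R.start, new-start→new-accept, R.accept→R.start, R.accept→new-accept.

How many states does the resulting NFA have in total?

Per subexpression:
Each of the 8 symbol leaves contributes a 2-state fragment.
  1|0 = 6 states
  (1|0)1 = 8 states
  ((1|0)1)* = 10 states
  0|1 = 6 states
  (0|1)* = 8 states
  (0|1)*1 = 10 states
  ((0|1)*1)* = 12 states
  ((0|1)*1)*1 = 14 states
  (((0|1)*1)*1)* = 16 states
  1((1|0)1)*(((0|1)*1)*1)* = 28 states

28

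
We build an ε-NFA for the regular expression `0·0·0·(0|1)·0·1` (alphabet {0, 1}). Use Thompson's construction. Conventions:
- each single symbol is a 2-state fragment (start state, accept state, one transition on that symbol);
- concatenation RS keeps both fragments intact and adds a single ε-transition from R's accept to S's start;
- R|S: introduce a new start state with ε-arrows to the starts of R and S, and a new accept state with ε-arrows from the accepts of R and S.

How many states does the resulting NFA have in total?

16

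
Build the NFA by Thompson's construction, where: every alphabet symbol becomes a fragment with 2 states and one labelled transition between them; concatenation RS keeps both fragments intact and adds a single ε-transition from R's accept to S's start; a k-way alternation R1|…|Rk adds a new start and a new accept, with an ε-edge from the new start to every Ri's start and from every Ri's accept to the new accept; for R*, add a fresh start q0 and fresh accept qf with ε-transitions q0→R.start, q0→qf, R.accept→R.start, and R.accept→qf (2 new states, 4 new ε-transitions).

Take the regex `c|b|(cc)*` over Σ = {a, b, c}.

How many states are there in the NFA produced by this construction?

Recursing over subexpressions:
Each of the 4 symbol leaves contributes a 2-state fragment.
  cc — 4 states
  (cc)* — 6 states
  c|b|(cc)* — 12 states

12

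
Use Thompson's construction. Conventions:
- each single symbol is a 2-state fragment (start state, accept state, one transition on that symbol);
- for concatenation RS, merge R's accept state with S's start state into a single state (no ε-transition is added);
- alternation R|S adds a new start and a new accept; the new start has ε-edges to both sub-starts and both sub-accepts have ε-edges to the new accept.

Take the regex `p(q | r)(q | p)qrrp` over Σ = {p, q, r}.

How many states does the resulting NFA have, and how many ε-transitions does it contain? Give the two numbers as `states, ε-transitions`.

16, 8

Recursing over subexpressions:
Each of the 9 symbol leaves contributes 2 states and 0 ε-transitions.
  q | r → 6 states, 4 ε-transitions
  q | p → 6 states, 4 ε-transitions
  p(q | r)(q | p)qrrp → 16 states, 8 ε-transitions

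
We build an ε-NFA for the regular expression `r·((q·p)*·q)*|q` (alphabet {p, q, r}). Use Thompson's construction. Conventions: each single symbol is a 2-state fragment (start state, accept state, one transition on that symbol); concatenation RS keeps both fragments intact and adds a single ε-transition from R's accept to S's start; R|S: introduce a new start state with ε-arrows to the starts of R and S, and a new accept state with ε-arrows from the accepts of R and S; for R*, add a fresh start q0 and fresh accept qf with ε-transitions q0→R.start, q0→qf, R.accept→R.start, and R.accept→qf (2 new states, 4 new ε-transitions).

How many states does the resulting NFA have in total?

Per subexpression:
Each of the 5 symbol leaves contributes a 2-state fragment.
  q·p — 4 states
  (q·p)* — 6 states
  (q·p)*·q — 8 states
  ((q·p)*·q)* — 10 states
  r·((q·p)*·q)* — 12 states
  r·((q·p)*·q)*|q — 16 states

16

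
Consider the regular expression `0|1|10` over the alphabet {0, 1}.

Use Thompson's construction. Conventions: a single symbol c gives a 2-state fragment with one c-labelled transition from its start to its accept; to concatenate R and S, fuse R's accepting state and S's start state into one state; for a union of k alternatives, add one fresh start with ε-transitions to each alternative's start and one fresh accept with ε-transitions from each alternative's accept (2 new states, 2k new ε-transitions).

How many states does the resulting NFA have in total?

9

Recursing over subexpressions:
Each of the 4 symbol leaves contributes a 2-state fragment.
  10 = 3 states
  0|1|10 = 9 states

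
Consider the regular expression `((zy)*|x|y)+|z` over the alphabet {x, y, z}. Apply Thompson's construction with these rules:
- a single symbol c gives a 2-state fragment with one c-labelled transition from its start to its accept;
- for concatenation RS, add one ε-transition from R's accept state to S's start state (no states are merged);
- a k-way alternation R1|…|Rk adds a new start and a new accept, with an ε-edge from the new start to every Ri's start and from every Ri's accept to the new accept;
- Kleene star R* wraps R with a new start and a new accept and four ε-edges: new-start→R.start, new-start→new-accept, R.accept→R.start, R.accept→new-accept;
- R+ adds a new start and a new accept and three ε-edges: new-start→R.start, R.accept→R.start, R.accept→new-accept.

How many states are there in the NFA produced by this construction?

18

Building bottom-up:
Each of the 5 symbol leaves contributes a 2-state fragment.
  zy = 4 states
  (zy)* = 6 states
  (zy)*|x|y = 12 states
  ((zy)*|x|y)+ = 14 states
  ((zy)*|x|y)+|z = 18 states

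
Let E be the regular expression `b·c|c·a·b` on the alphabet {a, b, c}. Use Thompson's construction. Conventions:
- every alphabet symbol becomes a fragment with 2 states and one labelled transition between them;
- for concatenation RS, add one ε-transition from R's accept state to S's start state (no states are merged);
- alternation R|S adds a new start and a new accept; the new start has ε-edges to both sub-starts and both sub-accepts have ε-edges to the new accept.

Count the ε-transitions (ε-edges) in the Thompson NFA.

7

By structural recursion:
Each of the 5 symbol leaves contributes 0 ε-transitions.
  b·c → 1 ε-transition
  c·a·b → 2 ε-transitions
  b·c|c·a·b → 7 ε-transitions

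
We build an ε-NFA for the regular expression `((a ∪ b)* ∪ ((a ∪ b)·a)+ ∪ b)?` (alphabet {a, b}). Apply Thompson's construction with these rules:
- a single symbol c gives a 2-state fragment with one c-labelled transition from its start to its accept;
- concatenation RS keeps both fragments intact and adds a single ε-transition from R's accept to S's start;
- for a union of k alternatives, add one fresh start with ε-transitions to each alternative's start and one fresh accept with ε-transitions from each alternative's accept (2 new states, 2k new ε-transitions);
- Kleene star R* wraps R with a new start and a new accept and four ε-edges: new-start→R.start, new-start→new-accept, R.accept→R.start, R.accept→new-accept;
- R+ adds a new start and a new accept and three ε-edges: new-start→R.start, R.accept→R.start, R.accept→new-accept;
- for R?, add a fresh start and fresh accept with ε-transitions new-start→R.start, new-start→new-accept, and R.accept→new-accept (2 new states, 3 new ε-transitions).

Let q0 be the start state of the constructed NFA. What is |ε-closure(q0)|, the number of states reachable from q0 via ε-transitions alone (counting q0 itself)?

14

Compute the ε-closure size of each fragment's start state recursively; a symbol fragment's start has no outgoing ε-edge, so its closure is just itself (size 1).
  a ∪ b : C = 1 + 1 + 1 = 3 (the new accept is not ε-reachable since no branch accepts ε)
  (a ∪ b)* : C = 1 (new start) + 3 (body) + 1 (new accept) = 5
  a ∪ b : new start ε-reaches every alternative's start; none of them accept ε, so the new accept is not reached: C = 1 + 1 + 1 = 3
  (a ∪ b)·a : C equals the left operand's closure size = 3 (its accept is not ε-reachable, so the closure stops there)
  ((a ∪ b)·a)+ : new start ε-reaches only the body's start; the new accept needs a symbol first: C = 1 + 3 = 4
  (a ∪ b)* ∪ ((a ∪ b)·a)+ ∪ b : new start ε-reaches every alternative's start; at least one alternative accepts ε, so the union's new accept is reached too: C = 1 + 5 + 4 + 1 + 1 = 12
  ((a ∪ b)* ∪ ((a ∪ b)·a)+ ∪ b)? : C = 1 (new start) + 12 (body) + 1 (new accept, via ε) = 14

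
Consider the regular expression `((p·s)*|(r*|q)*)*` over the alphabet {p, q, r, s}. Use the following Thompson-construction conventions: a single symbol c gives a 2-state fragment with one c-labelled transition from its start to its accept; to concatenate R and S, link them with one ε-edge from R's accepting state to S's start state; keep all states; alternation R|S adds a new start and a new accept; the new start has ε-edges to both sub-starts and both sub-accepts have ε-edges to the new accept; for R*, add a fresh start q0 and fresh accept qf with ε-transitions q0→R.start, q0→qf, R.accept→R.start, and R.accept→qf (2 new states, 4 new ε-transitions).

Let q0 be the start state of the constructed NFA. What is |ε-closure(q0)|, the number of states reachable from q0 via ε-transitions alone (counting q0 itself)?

15

Work bottom-up. For each fragment F, track |ε-closure(F.start)| and whether F's accept lies in that closure (i.e. whether F accepts ε). A single-symbol fragment has closure size 1 and does not accept ε.
  p·s : same as the first factor's closure: |ε-closure| = 1
  (p·s)* : new start has ε-edges to the inner start and to the new accept, so |ε-closure| = 2 + 1 = 3
  r* : the star's fresh start ε-reaches both the body's start and the fresh accept: |ε-closure| = 2 + 1 = 3
  r*|q : new start ε-reaches every alternative's start; at least one alternative accepts ε, so the union's new accept is reached too: |ε-closure| = 1 + 3 + 1 + 1 = 6
  (r*|q)* : |ε-closure| = 1 (new start) + 6 (body) + 1 (new accept) = 8
  (p·s)*|(r*|q)* : |ε-closure| = 1 (new start) + (3 + 8) + 1 (new accept, since some branch ε-reaches its own accept) = 13
  ((p·s)*|(r*|q)*)* : the star's fresh start ε-reaches both the body's start and the fresh accept: |ε-closure| = 2 + 13 = 15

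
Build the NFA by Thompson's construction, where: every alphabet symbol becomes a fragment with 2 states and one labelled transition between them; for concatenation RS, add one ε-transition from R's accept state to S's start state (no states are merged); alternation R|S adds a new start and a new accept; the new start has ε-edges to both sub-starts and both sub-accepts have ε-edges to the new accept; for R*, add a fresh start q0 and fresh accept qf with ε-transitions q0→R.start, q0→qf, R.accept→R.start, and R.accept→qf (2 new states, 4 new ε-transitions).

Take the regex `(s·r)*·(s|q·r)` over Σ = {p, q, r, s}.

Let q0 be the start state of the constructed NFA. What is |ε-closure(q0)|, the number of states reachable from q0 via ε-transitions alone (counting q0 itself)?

6

Compute the ε-closure size of each fragment's start state recursively; a symbol fragment's start has no outgoing ε-edge, so its closure is just itself (size 1).
  s·r : same as the first factor's closure: |closure| = 1
  (s·r)* : |closure| = 1 (new start) + 1 (body) + 1 (new accept) = 3
  q·r : |closure| equals the left operand's closure size = 1 (its accept is not ε-reachable, so the closure stops there)
  s|q·r : new start ε-reaches every alternative's start; none of them accept ε, so the new accept is not reached: |closure| = 1 + 1 + 1 = 3
  (s·r)*·(s|q·r) : the left operand accepts ε, so the closure extends into the next operand (via the concat ε-link); |closure| = 3 + 3 = 6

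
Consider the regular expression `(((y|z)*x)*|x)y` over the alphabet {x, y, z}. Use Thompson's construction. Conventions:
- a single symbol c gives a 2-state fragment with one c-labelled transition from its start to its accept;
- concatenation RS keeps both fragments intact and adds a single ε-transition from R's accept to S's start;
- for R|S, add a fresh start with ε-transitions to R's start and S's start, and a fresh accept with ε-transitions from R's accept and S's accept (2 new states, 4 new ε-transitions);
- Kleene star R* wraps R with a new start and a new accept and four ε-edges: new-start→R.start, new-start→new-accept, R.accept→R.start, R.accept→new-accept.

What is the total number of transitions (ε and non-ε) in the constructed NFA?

Building bottom-up:
Each of the 5 symbol leaves contributes 1 transition (1 symbol, 0 ε).
  y|z : 6 transitions (2 symbol, 4 ε)
  (y|z)* : 10 transitions (2 symbol, 8 ε)
  (y|z)*x : 12 transitions (3 symbol, 9 ε)
  ((y|z)*x)* : 16 transitions (3 symbol, 13 ε)
  ((y|z)*x)*|x : 21 transitions (4 symbol, 17 ε)
  (((y|z)*x)*|x)y : 23 transitions (5 symbol, 18 ε)

23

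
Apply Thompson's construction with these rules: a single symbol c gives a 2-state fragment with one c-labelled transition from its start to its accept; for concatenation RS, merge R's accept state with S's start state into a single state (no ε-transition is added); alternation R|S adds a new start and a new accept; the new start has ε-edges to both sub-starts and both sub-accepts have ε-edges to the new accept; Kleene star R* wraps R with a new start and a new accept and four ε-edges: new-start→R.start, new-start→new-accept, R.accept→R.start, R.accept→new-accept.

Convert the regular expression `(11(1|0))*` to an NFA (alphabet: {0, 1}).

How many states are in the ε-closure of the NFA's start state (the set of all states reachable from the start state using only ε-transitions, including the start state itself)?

Work bottom-up. For each fragment F, track |ε-closure(F.start)| and whether F's accept lies in that closure (i.e. whether F accepts ε). A single-symbol fragment has closure size 1 and does not accept ε.
  1|0 → C = 1 + 1 + 1 = 3 (the new accept is not ε-reachable since no branch accepts ε)
  11(1|0) → same as the first factor's closure: C = 1
  (11(1|0))* → new start has ε-edges to the inner start and to the new accept, so C = 2 + 1 = 3

3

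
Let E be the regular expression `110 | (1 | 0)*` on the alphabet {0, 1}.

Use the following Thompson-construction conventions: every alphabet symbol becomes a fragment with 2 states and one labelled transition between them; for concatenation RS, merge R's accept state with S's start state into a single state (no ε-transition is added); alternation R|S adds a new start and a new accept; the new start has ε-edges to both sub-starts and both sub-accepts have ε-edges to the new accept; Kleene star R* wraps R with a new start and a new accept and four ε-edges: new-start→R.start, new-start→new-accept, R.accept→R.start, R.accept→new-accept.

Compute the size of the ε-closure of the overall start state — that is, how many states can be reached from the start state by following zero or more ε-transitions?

Work bottom-up. For each fragment F, track |ε-closure(F.start)| and whether F's accept lies in that closure (i.e. whether F accepts ε). A single-symbol fragment has closure size 1 and does not accept ε.
  110 → C equals the left operand's closure size = 1 (its accept is not ε-reachable, so the closure stops there)
  1 | 0 → C = 1 + 1 + 1 = 3 (the new accept is not ε-reachable since no branch accepts ε)
  (1 | 0)* → new start has ε-edges to the inner start and to the new accept, so C = 2 + 3 = 5
  110 | (1 | 0)* → C = 1 (new start) + (1 + 5) + 1 (new accept, since some branch ε-reaches its own accept) = 8

8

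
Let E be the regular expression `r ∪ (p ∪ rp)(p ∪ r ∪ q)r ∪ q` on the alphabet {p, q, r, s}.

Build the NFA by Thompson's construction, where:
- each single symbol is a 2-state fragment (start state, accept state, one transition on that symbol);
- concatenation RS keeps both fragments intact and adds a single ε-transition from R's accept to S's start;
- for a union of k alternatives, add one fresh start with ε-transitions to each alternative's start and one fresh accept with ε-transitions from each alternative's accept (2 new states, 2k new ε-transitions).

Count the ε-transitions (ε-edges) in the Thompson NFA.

Bottom-up over the parse tree:
Each of the 9 symbol leaves contributes 0 ε-transitions.
  rp → 1 ε-transition
  p ∪ rp → 5 ε-transitions
  p ∪ r ∪ q → 6 ε-transitions
  (p ∪ rp)(p ∪ r ∪ q)r → 13 ε-transitions
  r ∪ (p ∪ rp)(p ∪ r ∪ q)r ∪ q → 19 ε-transitions

19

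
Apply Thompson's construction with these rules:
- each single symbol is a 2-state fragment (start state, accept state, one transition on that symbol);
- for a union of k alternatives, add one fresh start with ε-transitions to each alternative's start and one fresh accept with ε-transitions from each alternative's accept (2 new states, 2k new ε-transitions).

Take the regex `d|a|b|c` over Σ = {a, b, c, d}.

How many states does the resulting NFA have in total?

Building bottom-up:
Each of the 4 symbol leaves contributes a 2-state fragment.
  d|a|b|c : 10 states

10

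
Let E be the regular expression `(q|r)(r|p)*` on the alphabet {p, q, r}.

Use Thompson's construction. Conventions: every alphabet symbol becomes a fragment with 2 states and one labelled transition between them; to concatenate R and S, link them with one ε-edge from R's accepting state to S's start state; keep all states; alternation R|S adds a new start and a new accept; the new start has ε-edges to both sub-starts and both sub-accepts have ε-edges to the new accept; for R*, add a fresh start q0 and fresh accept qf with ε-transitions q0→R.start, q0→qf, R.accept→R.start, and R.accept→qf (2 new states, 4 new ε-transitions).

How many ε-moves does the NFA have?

13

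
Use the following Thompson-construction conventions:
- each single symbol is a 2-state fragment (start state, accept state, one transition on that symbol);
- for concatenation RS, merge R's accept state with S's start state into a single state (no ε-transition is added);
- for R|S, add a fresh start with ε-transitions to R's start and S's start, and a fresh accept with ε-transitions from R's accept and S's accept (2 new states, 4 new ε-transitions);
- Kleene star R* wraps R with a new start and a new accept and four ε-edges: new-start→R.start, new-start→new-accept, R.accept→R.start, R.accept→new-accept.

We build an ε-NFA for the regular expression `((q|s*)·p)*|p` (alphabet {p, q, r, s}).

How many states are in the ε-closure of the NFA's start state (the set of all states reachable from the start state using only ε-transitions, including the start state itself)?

11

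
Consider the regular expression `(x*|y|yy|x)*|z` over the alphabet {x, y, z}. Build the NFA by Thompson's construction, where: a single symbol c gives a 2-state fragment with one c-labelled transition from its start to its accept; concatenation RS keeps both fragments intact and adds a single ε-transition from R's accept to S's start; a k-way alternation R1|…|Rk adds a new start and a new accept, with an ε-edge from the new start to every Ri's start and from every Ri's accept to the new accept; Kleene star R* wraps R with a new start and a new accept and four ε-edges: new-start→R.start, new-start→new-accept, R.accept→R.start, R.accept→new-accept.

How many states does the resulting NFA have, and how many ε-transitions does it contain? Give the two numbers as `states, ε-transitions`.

20, 21

Recursing over subexpressions:
Each of the 6 symbol leaves contributes 2 states and 0 ε-transitions.
  x* = 4 states, 4 ε-transitions
  yy = 4 states, 1 ε-transition
  x*|y|yy|x = 14 states, 13 ε-transitions
  (x*|y|yy|x)* = 16 states, 17 ε-transitions
  (x*|y|yy|x)*|z = 20 states, 21 ε-transitions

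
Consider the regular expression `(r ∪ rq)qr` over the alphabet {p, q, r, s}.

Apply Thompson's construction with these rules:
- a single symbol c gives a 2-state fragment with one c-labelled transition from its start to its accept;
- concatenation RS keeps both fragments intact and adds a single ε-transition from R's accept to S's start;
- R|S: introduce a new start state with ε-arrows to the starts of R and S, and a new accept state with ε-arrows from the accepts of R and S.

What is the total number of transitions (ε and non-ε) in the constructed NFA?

12

Recursing over subexpressions:
Each of the 5 symbol leaves contributes 1 transition (1 symbol, 0 ε).
  rq — 3 transitions (2 symbol, 1 ε)
  r ∪ rq — 8 transitions (3 symbol, 5 ε)
  (r ∪ rq)qr — 12 transitions (5 symbol, 7 ε)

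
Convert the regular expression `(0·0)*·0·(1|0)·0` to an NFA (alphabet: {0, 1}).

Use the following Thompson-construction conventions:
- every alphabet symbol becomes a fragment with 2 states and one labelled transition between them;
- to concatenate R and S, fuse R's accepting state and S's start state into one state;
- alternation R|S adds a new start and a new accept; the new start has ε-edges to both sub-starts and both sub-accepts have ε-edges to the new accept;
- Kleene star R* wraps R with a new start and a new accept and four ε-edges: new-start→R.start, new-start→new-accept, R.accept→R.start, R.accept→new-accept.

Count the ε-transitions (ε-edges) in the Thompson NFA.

Recursing over subexpressions:
Each of the 6 symbol leaves contributes 0 ε-transitions.
  0·0 → 0 ε-transitions
  (0·0)* → 4 ε-transitions
  1|0 → 4 ε-transitions
  (0·0)*·0·(1|0)·0 → 8 ε-transitions

8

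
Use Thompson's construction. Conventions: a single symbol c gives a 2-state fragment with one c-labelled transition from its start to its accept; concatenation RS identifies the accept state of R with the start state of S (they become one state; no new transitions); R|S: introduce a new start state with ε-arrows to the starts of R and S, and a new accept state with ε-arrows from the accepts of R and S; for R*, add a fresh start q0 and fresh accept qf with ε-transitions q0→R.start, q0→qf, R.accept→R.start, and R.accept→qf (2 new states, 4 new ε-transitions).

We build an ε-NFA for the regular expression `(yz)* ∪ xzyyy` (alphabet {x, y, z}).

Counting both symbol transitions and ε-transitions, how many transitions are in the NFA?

15

Building bottom-up:
Each of the 7 symbol leaves contributes 1 transition (1 symbol, 0 ε).
  yz — 2 transitions (2 symbol, 0 ε)
  (yz)* — 6 transitions (2 symbol, 4 ε)
  xzyyy — 5 transitions (5 symbol, 0 ε)
  (yz)* ∪ xzyyy — 15 transitions (7 symbol, 8 ε)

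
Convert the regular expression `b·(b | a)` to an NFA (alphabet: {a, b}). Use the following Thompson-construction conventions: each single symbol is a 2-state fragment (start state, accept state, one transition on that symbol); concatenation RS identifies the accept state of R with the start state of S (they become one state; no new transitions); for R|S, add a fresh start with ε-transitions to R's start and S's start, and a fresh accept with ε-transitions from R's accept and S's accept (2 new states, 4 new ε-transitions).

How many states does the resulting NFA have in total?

Recursing over subexpressions:
Each of the 3 symbol leaves contributes a 2-state fragment.
  b | a : 6 states
  b·(b | a) : 7 states

7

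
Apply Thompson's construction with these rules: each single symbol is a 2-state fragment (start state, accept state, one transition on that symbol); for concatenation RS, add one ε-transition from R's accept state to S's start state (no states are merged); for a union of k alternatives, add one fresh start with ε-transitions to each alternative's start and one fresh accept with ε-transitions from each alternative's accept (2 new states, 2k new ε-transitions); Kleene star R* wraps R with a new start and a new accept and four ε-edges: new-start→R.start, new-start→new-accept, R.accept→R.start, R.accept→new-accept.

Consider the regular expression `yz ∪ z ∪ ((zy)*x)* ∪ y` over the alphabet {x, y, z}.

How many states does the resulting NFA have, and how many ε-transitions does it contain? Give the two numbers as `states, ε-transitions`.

20, 19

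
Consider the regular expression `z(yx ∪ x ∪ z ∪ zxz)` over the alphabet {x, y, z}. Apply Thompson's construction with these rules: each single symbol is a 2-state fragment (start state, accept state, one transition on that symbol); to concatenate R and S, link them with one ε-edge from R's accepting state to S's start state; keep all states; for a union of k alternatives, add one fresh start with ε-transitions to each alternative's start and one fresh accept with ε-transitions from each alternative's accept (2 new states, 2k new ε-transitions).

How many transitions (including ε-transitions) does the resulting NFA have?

20

Building bottom-up:
Each of the 8 symbol leaves contributes 1 transition (1 symbol, 0 ε).
  yx — 3 transitions (2 symbol, 1 ε)
  zxz — 5 transitions (3 symbol, 2 ε)
  yx ∪ x ∪ z ∪ zxz — 18 transitions (7 symbol, 11 ε)
  z(yx ∪ x ∪ z ∪ zxz) — 20 transitions (8 symbol, 12 ε)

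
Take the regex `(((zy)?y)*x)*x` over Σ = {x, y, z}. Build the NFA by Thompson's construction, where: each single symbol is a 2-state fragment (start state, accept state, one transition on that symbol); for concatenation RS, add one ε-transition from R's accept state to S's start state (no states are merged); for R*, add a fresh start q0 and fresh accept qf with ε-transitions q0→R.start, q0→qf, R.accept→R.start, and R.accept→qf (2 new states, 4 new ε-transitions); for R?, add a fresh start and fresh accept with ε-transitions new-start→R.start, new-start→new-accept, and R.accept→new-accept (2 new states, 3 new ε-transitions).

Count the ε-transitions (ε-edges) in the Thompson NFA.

15

Per subexpression:
Each of the 5 symbol leaves contributes 0 ε-transitions.
  zy : 1 ε-transition
  (zy)? : 4 ε-transitions
  (zy)?y : 5 ε-transitions
  ((zy)?y)* : 9 ε-transitions
  ((zy)?y)*x : 10 ε-transitions
  (((zy)?y)*x)* : 14 ε-transitions
  (((zy)?y)*x)*x : 15 ε-transitions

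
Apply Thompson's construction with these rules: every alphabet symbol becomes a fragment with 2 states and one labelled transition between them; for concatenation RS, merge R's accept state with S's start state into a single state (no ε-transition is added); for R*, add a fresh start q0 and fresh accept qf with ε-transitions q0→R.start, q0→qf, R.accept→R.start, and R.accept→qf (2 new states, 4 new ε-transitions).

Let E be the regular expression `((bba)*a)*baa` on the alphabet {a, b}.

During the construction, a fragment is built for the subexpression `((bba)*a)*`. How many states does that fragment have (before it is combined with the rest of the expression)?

Fragment for `((bba)*a)*`:
Each of the 4 symbol leaves contributes a 2-state fragment.
  bba → 4 states
  (bba)* → 6 states
  (bba)*a → 7 states
  ((bba)*a)* → 9 states

9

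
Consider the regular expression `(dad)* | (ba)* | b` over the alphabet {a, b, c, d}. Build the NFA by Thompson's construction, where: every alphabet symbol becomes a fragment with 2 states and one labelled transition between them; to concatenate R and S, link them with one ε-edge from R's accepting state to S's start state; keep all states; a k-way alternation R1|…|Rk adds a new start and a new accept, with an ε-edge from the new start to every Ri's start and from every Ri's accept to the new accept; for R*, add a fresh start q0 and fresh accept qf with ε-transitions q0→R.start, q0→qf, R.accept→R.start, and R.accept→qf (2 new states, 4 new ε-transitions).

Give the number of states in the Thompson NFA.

18

Recursing over subexpressions:
Each of the 6 symbol leaves contributes a 2-state fragment.
  dad = 6 states
  (dad)* = 8 states
  ba = 4 states
  (ba)* = 6 states
  (dad)* | (ba)* | b = 18 states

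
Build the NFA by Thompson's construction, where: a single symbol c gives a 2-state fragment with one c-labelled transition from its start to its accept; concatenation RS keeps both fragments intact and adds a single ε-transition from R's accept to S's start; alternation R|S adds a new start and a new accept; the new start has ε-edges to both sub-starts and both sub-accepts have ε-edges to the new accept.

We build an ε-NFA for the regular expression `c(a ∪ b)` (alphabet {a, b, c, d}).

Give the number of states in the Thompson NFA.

8

Recursing over subexpressions:
Each of the 3 symbol leaves contributes a 2-state fragment.
  a ∪ b — 6 states
  c(a ∪ b) — 8 states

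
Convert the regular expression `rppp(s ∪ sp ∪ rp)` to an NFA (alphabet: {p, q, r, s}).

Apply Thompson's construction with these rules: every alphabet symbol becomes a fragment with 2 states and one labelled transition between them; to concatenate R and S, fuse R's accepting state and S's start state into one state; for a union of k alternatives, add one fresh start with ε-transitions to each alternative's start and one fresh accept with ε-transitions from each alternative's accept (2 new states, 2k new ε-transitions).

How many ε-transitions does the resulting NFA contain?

Bottom-up over the parse tree:
Each of the 9 symbol leaves contributes 0 ε-transitions.
  sp → 0 ε-transitions
  rp → 0 ε-transitions
  s ∪ sp ∪ rp → 6 ε-transitions
  rppp(s ∪ sp ∪ rp) → 6 ε-transitions

6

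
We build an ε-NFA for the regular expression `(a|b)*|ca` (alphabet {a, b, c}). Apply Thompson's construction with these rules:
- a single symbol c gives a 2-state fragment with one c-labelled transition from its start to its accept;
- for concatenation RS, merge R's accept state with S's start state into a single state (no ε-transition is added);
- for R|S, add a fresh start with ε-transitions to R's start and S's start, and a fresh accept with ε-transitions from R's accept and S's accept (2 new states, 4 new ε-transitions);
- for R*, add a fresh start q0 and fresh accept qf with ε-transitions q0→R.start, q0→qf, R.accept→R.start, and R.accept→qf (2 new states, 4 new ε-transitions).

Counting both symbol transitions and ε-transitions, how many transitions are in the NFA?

16

Bottom-up over the parse tree:
Each of the 4 symbol leaves contributes 1 transition (1 symbol, 0 ε).
  a|b = 6 transitions (2 symbol, 4 ε)
  (a|b)* = 10 transitions (2 symbol, 8 ε)
  ca = 2 transitions (2 symbol, 0 ε)
  (a|b)*|ca = 16 transitions (4 symbol, 12 ε)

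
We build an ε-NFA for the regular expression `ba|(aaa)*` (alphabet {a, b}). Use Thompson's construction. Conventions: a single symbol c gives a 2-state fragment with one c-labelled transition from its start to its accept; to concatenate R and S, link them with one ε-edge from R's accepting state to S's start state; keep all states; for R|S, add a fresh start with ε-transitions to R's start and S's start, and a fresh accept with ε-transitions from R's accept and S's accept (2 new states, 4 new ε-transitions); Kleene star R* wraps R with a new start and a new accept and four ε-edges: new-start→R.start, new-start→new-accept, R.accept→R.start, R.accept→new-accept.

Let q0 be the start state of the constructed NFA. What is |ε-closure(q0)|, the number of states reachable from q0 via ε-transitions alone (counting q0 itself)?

6

Work bottom-up. For each fragment F, track |ε-closure(F.start)| and whether F's accept lies in that closure (i.e. whether F accepts ε). A single-symbol fragment has closure size 1 and does not accept ε.
  ba — same as the first factor's closure: |closure| = 1
  aaa — same as the first factor's closure: |closure| = 1
  (aaa)* — new start has ε-edges to the inner start and to the new accept, so |closure| = 2 + 1 = 3
  ba|(aaa)* — |closure| = 1 (new start) + (1 + 3) + 1 (new accept, since some branch ε-reaches its own accept) = 6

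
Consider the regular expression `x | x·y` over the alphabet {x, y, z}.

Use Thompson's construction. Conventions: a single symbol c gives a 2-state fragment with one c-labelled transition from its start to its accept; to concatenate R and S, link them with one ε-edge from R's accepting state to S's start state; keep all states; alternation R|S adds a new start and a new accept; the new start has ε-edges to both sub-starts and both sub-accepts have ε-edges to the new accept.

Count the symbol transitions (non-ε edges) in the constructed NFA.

3

Building bottom-up:
Each of the 3 symbol leaves contributes exactly 1 symbol transition.
  x·y = 2 symbol transitions
  x | x·y = 3 symbol transitions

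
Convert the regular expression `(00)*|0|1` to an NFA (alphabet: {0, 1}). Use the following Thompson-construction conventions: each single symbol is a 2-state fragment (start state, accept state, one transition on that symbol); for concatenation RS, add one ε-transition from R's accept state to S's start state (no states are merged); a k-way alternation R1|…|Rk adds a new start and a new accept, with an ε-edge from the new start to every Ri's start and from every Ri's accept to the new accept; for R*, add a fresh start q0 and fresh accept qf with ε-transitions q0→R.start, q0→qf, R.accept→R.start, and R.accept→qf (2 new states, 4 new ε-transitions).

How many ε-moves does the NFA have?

11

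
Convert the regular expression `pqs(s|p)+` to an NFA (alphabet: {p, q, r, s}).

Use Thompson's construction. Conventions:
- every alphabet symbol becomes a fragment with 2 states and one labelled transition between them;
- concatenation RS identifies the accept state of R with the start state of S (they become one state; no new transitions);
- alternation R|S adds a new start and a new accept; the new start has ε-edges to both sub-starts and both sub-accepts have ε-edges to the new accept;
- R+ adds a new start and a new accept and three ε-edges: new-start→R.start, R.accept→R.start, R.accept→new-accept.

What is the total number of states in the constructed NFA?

11

Recursing over subexpressions:
Each of the 5 symbol leaves contributes a 2-state fragment.
  s|p — 6 states
  (s|p)+ — 8 states
  pqs(s|p)+ — 11 states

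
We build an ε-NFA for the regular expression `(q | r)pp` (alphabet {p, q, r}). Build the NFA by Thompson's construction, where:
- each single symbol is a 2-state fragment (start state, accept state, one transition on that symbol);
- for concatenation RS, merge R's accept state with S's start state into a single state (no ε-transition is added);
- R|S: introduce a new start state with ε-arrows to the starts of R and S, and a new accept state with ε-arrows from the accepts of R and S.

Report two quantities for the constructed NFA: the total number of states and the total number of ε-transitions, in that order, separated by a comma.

8, 4

Recursing over subexpressions:
Each of the 4 symbol leaves contributes 2 states and 0 ε-transitions.
  q | r → 6 states, 4 ε-transitions
  (q | r)pp → 8 states, 4 ε-transitions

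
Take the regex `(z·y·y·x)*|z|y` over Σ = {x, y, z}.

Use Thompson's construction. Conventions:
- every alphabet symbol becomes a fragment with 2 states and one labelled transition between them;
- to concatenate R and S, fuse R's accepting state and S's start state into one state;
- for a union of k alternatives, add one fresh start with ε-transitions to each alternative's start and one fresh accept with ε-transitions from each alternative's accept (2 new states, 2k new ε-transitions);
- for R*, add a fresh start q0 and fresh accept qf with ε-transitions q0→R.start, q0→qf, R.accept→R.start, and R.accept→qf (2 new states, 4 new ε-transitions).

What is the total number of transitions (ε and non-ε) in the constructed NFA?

16

By structural recursion:
Each of the 6 symbol leaves contributes 1 transition (1 symbol, 0 ε).
  z·y·y·x → 4 transitions (4 symbol, 0 ε)
  (z·y·y·x)* → 8 transitions (4 symbol, 4 ε)
  (z·y·y·x)*|z|y → 16 transitions (6 symbol, 10 ε)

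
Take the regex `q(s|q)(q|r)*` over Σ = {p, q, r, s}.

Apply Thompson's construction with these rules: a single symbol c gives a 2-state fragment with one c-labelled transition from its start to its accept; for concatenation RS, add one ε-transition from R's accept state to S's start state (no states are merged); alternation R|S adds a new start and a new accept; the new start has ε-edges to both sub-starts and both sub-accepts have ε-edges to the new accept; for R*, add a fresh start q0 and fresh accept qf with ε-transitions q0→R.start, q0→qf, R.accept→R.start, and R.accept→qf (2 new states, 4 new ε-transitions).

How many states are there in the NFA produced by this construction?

Bottom-up over the parse tree:
Each of the 5 symbol leaves contributes a 2-state fragment.
  s|q = 6 states
  q|r = 6 states
  (q|r)* = 8 states
  q(s|q)(q|r)* = 16 states

16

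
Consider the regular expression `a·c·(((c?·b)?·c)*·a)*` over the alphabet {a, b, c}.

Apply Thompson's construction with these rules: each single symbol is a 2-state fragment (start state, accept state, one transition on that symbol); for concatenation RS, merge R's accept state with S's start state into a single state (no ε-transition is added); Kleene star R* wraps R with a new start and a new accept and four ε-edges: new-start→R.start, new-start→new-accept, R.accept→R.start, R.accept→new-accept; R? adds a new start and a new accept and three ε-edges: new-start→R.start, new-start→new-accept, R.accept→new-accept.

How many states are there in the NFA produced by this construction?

Building bottom-up:
Each of the 6 symbol leaves contributes a 2-state fragment.
  c? : 4 states
  c?·b : 5 states
  (c?·b)? : 7 states
  (c?·b)?·c : 8 states
  ((c?·b)?·c)* : 10 states
  ((c?·b)?·c)*·a : 11 states
  (((c?·b)?·c)*·a)* : 13 states
  a·c·(((c?·b)?·c)*·a)* : 15 states

15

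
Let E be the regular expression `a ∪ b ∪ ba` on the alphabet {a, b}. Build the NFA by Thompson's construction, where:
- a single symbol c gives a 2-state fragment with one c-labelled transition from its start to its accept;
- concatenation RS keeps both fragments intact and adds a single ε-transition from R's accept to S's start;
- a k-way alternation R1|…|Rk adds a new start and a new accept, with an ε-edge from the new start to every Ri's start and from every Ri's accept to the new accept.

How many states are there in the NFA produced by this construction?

10

Building bottom-up:
Each of the 4 symbol leaves contributes a 2-state fragment.
  ba = 4 states
  a ∪ b ∪ ba = 10 states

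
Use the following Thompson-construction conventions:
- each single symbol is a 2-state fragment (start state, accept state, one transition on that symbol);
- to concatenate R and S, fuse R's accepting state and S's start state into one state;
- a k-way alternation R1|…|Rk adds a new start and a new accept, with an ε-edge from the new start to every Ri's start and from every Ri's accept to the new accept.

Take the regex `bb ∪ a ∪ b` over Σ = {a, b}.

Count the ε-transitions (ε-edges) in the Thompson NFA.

Building bottom-up:
Each of the 4 symbol leaves contributes 0 ε-transitions.
  bb → 0 ε-transitions
  bb ∪ a ∪ b → 6 ε-transitions

6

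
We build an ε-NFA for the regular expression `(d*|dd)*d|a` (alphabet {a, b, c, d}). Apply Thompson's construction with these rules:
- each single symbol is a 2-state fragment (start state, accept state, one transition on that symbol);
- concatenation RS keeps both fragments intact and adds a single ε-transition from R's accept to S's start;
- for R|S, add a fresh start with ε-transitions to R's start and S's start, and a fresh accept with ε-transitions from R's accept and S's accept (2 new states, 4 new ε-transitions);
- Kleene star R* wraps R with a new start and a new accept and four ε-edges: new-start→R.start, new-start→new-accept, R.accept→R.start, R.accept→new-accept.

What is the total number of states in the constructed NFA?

Recursing over subexpressions:
Each of the 5 symbol leaves contributes a 2-state fragment.
  d* = 4 states
  dd = 4 states
  d*|dd = 10 states
  (d*|dd)* = 12 states
  (d*|dd)*d = 14 states
  (d*|dd)*d|a = 18 states

18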